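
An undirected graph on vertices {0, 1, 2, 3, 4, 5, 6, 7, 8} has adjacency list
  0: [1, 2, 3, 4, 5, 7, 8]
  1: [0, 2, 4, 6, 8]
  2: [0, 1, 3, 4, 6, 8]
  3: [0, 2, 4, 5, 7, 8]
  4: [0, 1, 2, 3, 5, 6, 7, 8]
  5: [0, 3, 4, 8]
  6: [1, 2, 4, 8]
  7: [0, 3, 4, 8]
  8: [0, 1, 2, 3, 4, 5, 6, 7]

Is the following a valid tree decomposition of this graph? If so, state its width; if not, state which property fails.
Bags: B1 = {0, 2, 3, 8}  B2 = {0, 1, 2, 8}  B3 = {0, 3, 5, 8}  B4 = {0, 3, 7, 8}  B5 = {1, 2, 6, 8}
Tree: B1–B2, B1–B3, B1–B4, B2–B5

No — vertex 4 appears in no bag.

A tree decomposition must satisfy three properties: every vertex lies in some bag; for every edge, both endpoints lie together in some bag; and for every vertex, the bags containing it form a connected subtree. Here vertex 4 appears in no bag, so the decomposition is invalid.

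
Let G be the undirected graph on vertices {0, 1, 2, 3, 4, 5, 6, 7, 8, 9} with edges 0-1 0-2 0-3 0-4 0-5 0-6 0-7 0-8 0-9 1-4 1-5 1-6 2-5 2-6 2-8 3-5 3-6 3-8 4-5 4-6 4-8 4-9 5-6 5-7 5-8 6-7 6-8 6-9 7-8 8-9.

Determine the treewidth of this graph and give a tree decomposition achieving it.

Treewidth 4.
Bags: B1 = {0, 2, 5, 6, 8}  B2 = {0, 4, 5, 6, 8}  B3 = {0, 5, 6, 7, 8}  B4 = {0, 3, 5, 6, 8}  B5 = {0, 4, 6, 8, 9}  B6 = {0, 1, 4, 5, 6}
Tree: B1–B2, B1–B3, B3–B4, B2–B5, B2–B6

Every bag has size at most 5, so the width is 5 − 1 = 4 and tw(G) ≤ 4. For the lower bound, the 5 vertices {0, 4, 6, 8, 9} are pairwise adjacent, and any tree decomposition puts a clique entirely inside one bag — forcing width ≥ 4. Combining the bounds, tw(G) = 4.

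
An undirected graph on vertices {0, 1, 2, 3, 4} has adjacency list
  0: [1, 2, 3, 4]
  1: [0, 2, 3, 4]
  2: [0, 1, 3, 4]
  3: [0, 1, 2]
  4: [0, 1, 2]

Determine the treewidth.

3

A width-3 tree decomposition is:
Bags: B1 = {0, 1, 2, 4}  B2 = {0, 1, 2, 3}
Tree: B1–B2
The largest bag has 4 vertices, giving width 3; this decomposition certifies tw(G) ≤ 3. On the other hand G contains the 4-clique {0, 1, 2, 3}. A clique must lie in a single bag of any decomposition, so no decomposition can have width below 3. The upper and lower bounds meet at 3, so that is the treewidth.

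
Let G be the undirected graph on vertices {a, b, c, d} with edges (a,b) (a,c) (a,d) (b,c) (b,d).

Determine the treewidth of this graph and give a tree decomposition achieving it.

The largest bag has 3 vertices, giving width 2; this decomposition certifies tw(G) ≤ 2. On the other hand G contains the 3-clique {a, b, d}. A clique must lie in a single bag of any decomposition, so no decomposition can have width below 2. The upper and lower bounds meet at 2, so that is the treewidth.

Treewidth 2.
Bags: B1 = {a, b, c}  B2 = {a, b, d}
Tree: B1–B2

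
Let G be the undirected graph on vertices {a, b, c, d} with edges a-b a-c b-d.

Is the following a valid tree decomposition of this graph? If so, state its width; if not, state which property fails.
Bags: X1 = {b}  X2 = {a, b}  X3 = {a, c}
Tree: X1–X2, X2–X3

No — vertex d appears in no bag.

A tree decomposition must satisfy three properties: every vertex lies in some bag; for every edge, both endpoints lie together in some bag; and for every vertex, the bags containing it form a connected subtree. Here vertex d appears in no bag, so the decomposition is invalid.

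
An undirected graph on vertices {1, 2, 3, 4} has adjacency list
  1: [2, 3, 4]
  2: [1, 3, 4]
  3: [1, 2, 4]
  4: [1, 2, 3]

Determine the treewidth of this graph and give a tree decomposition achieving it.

Treewidth 3.
One optimal decomposition is:
Bags: B1 = {1, 2, 3, 4}
Tree: (single bag)

With just one bag of size 4, the width is 4 − 1 = 3, so tw(G) ≤ 3. For the lower bound, the 4 vertices {1, 2, 3, 4} are pairwise adjacent, and any tree decomposition puts a clique entirely inside one bag — forcing width ≥ 3. The upper and lower bounds meet at 3, so that is the treewidth.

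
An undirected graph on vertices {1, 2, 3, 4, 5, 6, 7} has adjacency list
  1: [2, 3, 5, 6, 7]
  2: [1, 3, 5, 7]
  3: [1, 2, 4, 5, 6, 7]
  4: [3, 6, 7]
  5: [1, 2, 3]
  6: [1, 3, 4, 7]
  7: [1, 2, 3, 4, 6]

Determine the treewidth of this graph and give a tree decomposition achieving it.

Each bag holds 4 vertices, so the decomposition has width 3, which upper-bounds the treewidth. For the lower bound, the 4 vertices {1, 2, 3, 5} are pairwise adjacent, and any tree decomposition puts a clique entirely inside one bag — forcing width ≥ 3. Therefore the treewidth is 3.

Treewidth 3.
One such decomposition:
Bags: B1 = {1, 2, 3, 7}  B2 = {1, 3, 6, 7}  B3 = {3, 4, 6, 7}  B4 = {1, 2, 3, 5}
Tree: B1–B2, B2–B3, B1–B4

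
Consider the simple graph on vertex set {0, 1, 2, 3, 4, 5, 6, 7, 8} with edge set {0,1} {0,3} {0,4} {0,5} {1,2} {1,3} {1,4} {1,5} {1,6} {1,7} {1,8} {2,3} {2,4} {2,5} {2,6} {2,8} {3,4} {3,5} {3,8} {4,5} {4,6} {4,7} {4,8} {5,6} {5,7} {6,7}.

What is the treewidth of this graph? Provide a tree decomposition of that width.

The largest bag has 5 vertices, giving width 4; this decomposition certifies tw(G) ≤ 4. On the other hand G contains the 5-clique {1, 2, 3, 4, 8}. A clique must lie in a single bag of any decomposition, so no decomposition can have width below 4. Therefore the treewidth is 4.

Treewidth 4.
Bags: B1 = {1, 2, 3, 4, 8}  B2 = {1, 2, 3, 4, 5}  B3 = {0, 1, 3, 4, 5}  B4 = {1, 2, 4, 5, 6}  B5 = {1, 4, 5, 6, 7}
Tree: B1–B2, B2–B3, B2–B4, B4–B5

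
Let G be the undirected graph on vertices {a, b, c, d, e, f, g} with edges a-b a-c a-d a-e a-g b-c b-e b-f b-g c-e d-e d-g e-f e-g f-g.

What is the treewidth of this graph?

A width-3 tree decomposition is:
Bags: B1 = {a, b, e, g}  B2 = {a, d, e, g}  B3 = {a, b, c, e}  B4 = {b, e, f, g}
Tree: B1–B2, B1–B3, B1–B4
Every bag has size at most 4, so the width is 4 − 1 = 3 and tw(G) ≤ 3. Conversely, {a, d, e, g} is a clique of size 4, and the vertices of any clique must share a bag in every tree decomposition; so some bag has ≥ 4 vertices and tw(G) ≥ 3. The upper and lower bounds meet at 3, so that is the treewidth.

3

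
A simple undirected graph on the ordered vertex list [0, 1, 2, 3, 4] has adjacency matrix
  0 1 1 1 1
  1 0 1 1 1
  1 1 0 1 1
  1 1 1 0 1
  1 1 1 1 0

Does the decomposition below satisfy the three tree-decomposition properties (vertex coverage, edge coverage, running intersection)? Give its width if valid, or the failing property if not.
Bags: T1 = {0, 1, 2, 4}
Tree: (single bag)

No — vertex 3 appears in no bag.

A tree decomposition must satisfy three properties: every vertex lies in some bag; for every edge, both endpoints lie together in some bag; and for every vertex, the bags containing it form a connected subtree. Here vertex 3 appears in no bag, so the decomposition is invalid.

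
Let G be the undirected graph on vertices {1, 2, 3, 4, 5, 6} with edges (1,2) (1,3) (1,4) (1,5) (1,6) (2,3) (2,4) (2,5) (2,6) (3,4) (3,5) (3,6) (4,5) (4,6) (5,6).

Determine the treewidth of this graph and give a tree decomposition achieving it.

With just one bag of size 6, the width is 6 − 1 = 5, so tw(G) ≤ 5. Conversely, {1, 2, 3, 4, 5, 6} is a clique of size 6, and the vertices of any clique must share a bag in every tree decomposition; so some bag has ≥ 6 vertices and tw(G) ≥ 5. Combining the bounds, tw(G) = 5.

Treewidth 5.
Bags: B1 = {1, 2, 3, 4, 5, 6}
Tree: (single bag)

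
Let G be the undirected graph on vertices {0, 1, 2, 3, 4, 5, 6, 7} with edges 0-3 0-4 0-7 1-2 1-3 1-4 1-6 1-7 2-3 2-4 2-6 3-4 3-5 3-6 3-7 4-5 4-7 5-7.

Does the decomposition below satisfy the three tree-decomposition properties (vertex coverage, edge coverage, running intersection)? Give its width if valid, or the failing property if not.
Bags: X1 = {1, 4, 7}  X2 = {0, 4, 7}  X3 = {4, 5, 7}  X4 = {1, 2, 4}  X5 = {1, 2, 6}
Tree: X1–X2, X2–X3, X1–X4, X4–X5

A tree decomposition must satisfy three properties: every vertex lies in some bag; for every edge, both endpoints lie together in some bag; and for every vertex, the bags containing it form a connected subtree. Here vertex 3 appears in no bag, so the decomposition is invalid.

No — vertex 3 appears in no bag.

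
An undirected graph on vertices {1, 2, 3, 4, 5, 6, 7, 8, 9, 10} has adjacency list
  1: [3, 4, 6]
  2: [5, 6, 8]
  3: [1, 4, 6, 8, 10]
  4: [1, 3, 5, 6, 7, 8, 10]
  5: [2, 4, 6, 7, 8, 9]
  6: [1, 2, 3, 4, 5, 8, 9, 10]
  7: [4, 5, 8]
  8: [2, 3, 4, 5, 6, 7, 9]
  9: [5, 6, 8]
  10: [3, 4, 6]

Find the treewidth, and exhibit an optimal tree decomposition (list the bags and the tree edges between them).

Each bag holds 4 vertices, so the decomposition has width 3, which upper-bounds the treewidth. For the lower bound, the 4 vertices {5, 6, 8, 9} are pairwise adjacent, and any tree decomposition puts a clique entirely inside one bag — forcing width ≥ 3. Combining the bounds, tw(G) = 3.

Treewidth 3.
Bags: B1 = {1, 3, 4, 6}  B2 = {3, 4, 6, 8}  B3 = {4, 5, 6, 8}  B4 = {3, 4, 6, 10}  B5 = {2, 5, 6, 8}  B6 = {5, 6, 8, 9}  B7 = {4, 5, 7, 8}
Tree: B1–B2, B2–B3, B2–B4, B3–B5, B3–B6, B3–B7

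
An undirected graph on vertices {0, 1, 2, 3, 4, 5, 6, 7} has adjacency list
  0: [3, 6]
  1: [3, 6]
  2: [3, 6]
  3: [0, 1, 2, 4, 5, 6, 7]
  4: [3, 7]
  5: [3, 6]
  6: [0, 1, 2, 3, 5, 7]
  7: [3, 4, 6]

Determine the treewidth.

2

A width-2 tree decomposition is:
Bags: B1 = {2, 3, 6}  B2 = {3, 5, 6}  B3 = {1, 3, 6}  B4 = {0, 3, 6}  B5 = {3, 6, 7}  B6 = {3, 4, 7}
Tree: B1–B2, B2–B3, B2–B4, B1–B5, B5–B6
The largest bag has 3 vertices, giving width 2; this decomposition certifies tw(G) ≤ 2. Conversely, {3, 4, 7} is a clique of size 3, and the vertices of any clique must share a bag in every tree decomposition; so some bag has ≥ 3 vertices and tw(G) ≥ 2. Therefore the treewidth is 2.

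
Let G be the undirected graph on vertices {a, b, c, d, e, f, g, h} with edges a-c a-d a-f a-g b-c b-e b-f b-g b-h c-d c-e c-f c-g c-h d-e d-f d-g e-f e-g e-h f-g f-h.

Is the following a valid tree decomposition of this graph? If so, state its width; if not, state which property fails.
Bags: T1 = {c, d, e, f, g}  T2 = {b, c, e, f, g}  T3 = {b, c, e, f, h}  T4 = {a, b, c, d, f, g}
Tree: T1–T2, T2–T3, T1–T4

A tree decomposition must satisfy three properties: every vertex lies in some bag; for every edge, both endpoints lie together in some bag; and for every vertex, the bags containing it form a connected subtree. Here bags containing vertex b are not connected in the tree, so the decomposition is invalid.

No — bags containing vertex b are not connected in the tree.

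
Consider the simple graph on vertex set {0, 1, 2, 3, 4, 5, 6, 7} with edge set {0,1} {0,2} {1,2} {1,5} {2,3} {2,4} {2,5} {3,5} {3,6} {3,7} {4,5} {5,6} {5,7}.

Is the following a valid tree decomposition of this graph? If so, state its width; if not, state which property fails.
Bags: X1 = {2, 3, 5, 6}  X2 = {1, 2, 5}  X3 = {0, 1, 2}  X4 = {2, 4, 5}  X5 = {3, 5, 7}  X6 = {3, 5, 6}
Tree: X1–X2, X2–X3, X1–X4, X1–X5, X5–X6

A tree decomposition must satisfy three properties: every vertex lies in some bag; for every edge, both endpoints lie together in some bag; and for every vertex, the bags containing it form a connected subtree. Here bags containing vertex 6 are not connected in the tree, so the decomposition is invalid.

No — bags containing vertex 6 are not connected in the tree.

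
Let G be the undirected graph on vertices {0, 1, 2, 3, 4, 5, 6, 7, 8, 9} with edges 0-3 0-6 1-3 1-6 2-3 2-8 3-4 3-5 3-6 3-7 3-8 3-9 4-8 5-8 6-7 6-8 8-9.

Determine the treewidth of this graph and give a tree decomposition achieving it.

Each bag holds 3 vertices, so the decomposition has width 2, which upper-bounds the treewidth. Conversely, {0, 3, 6} is a clique of size 3, and the vertices of any clique must share a bag in every tree decomposition; so some bag has ≥ 3 vertices and tw(G) ≥ 2. Therefore the treewidth is 2.

Treewidth 2.
Bags: B1 = {3, 6, 8}  B2 = {3, 4, 8}  B3 = {2, 3, 8}  B4 = {3, 8, 9}  B5 = {1, 3, 6}  B6 = {0, 3, 6}  B7 = {3, 5, 8}  B8 = {3, 6, 7}
Tree: B1–B2, B1–B3, B2–B4, B1–B5, B5–B6, B3–B7, B5–B8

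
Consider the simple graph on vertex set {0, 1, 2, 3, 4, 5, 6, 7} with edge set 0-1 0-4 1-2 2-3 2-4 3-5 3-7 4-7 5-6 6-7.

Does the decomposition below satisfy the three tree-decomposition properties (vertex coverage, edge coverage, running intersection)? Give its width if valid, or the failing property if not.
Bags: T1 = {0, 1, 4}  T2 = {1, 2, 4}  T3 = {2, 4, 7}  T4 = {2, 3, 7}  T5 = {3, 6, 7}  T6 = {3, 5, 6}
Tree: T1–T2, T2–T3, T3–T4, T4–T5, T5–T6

Every vertex of G appears in some bag (union = {0, 1, 2, 3, 4, 5, 6, 7}); every edge is covered by a bag; and for each vertex v the set of bags containing v is connected in the bag tree. The decomposition is therefore valid. The largest bag has 3 vertices, so the width is 2.

Yes; width 2.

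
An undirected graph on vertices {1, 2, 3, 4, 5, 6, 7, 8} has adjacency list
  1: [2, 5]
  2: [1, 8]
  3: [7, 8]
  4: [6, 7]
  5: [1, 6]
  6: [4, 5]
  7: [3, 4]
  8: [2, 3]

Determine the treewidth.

A width-2 tree decomposition is:
Bags: B1 = {1, 2, 5}  B2 = {2, 5, 8}  B3 = {3, 5, 8}  B4 = {3, 5, 7}  B5 = {4, 5, 7}  B6 = {4, 5, 6}
Tree: B1–B2, B2–B3, B3–B4, B4–B5, B5–B6
The largest bag has 3 vertices, giving width 2; this decomposition certifies tw(G) ≤ 2. The edges 5–1–2–8–3–7–4–6–5 form a cycle, so G is not a tree and its treewidth is at least 2. Therefore the treewidth is 2.

2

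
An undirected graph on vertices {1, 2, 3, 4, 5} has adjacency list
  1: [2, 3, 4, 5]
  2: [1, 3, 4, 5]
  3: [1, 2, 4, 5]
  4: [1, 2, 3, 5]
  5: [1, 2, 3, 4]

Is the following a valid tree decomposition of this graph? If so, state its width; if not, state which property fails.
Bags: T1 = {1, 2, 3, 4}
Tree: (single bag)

A tree decomposition must satisfy three properties: every vertex lies in some bag; for every edge, both endpoints lie together in some bag; and for every vertex, the bags containing it form a connected subtree. Here vertex 5 appears in no bag, so the decomposition is invalid.

No — vertex 5 appears in no bag.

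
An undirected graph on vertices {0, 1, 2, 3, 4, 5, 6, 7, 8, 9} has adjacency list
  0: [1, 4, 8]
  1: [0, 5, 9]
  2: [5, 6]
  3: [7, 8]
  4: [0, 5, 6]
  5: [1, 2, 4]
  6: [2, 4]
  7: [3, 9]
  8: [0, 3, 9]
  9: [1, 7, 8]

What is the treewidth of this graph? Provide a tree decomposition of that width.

The largest bag has 3 vertices, giving width 2; this decomposition certifies tw(G) ≤ 2. For the lower bound, G contains the cycle 3–7–9–8–3, so G is not a forest; only forests have treewidth ≤ 1, hence tw(G) ≥ 2. Hence tw(G) = 2 exactly.

Treewidth 2.
One such decomposition:
Bags: B1 = {3, 7, 8}  B2 = {7, 8, 9}  B3 = {0, 8, 9}  B4 = {0, 1, 9}  B5 = {0, 1, 4}  B6 = {1, 4, 5}  B7 = {4, 5, 6}  B8 = {2, 5, 6}
Tree: B1–B2, B2–B3, B3–B4, B4–B5, B5–B6, B6–B7, B7–B8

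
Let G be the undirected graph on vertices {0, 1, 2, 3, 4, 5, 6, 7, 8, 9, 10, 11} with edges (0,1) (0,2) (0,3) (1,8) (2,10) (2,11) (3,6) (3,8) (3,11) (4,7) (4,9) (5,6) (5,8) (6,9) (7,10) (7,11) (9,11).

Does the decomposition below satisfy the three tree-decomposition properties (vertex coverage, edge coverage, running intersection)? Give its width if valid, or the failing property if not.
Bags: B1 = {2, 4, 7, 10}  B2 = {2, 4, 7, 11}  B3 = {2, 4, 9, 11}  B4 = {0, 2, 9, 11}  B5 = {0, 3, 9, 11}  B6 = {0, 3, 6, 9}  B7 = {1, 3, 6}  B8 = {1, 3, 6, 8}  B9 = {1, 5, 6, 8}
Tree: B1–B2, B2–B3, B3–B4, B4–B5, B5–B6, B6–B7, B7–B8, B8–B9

A tree decomposition must satisfy three properties: every vertex lies in some bag; for every edge, both endpoints lie together in some bag; and for every vertex, the bags containing it form a connected subtree. Here edge (0,1) lies in no bag, so the decomposition is invalid.

No — edge (0,1) lies in no bag.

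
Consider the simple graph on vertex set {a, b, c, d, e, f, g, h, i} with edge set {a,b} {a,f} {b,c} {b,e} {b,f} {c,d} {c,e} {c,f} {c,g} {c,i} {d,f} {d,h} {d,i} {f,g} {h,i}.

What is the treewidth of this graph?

A width-2 tree decomposition is:
Bags: B1 = {c, d, f}  B2 = {b, c, f}  B3 = {b, c, e}  B4 = {c, d, i}  B5 = {d, h, i}  B6 = {c, f, g}  B7 = {a, b, f}
Tree: B1–B2, B2–B3, B1–B4, B4–B5, B2–B6, B2–B7
Every bag has size at most 3, so the width is 3 − 1 = 2 and tw(G) ≤ 2. Conversely, {d, h, i} is a clique of size 3, and the vertices of any clique must share a bag in every tree decomposition; so some bag has ≥ 3 vertices and tw(G) ≥ 2. The upper and lower bounds meet at 2, so that is the treewidth.

2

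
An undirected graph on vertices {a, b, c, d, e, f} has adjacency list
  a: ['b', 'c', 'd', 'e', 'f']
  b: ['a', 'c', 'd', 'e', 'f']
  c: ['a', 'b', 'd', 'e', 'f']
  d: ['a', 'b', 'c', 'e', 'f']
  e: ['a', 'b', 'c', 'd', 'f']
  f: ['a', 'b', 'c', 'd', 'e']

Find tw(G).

5

A width-5 tree decomposition is:
Bags: B1 = {a, b, c, d, e, f}
Tree: (single bag)
With just one bag of size 6, the width is 6 − 1 = 5, so tw(G) ≤ 5. For the lower bound, the 6 vertices {a, b, c, d, e, f} are pairwise adjacent, and any tree decomposition puts a clique entirely inside one bag — forcing width ≥ 5. The upper and lower bounds meet at 5, so that is the treewidth.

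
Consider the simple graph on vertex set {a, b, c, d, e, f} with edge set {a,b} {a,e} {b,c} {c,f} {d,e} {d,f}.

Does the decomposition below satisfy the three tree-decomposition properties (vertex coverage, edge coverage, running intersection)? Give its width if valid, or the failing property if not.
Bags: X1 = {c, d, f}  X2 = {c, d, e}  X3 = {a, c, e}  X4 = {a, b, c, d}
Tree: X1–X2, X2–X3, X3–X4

No — bags containing vertex d are not connected in the tree.

A tree decomposition must satisfy three properties: every vertex lies in some bag; for every edge, both endpoints lie together in some bag; and for every vertex, the bags containing it form a connected subtree. Here bags containing vertex d are not connected in the tree, so the decomposition is invalid.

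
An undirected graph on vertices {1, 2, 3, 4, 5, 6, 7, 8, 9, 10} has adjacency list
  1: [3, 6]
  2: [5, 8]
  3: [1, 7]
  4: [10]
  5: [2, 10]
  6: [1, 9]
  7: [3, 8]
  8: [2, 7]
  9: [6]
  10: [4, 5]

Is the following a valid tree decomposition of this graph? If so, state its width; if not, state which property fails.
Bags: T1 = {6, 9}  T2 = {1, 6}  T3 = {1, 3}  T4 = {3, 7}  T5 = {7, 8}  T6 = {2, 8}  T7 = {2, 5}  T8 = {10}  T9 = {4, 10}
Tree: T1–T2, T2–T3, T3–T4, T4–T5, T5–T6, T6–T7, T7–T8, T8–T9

A tree decomposition must satisfy three properties: every vertex lies in some bag; for every edge, both endpoints lie together in some bag; and for every vertex, the bags containing it form a connected subtree. Here edge (5,10) lies in no bag, so the decomposition is invalid.

No — edge (5,10) lies in no bag.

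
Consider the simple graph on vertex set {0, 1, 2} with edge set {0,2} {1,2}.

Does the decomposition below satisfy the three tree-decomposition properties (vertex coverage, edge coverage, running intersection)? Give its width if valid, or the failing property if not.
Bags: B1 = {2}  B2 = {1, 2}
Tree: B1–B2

No — vertex 0 appears in no bag.

A tree decomposition must satisfy three properties: every vertex lies in some bag; for every edge, both endpoints lie together in some bag; and for every vertex, the bags containing it form a connected subtree. Here vertex 0 appears in no bag, so the decomposition is invalid.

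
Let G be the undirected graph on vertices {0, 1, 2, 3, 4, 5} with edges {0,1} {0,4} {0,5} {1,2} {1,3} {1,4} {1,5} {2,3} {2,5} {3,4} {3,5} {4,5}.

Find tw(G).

3

A width-3 tree decomposition is:
Bags: B1 = {1, 3, 4, 5}  B2 = {0, 1, 4, 5}  B3 = {1, 2, 3, 5}
Tree: B1–B2, B1–B3
Every bag has size at most 4, so the width is 4 − 1 = 3 and tw(G) ≤ 3. Conversely, {0, 1, 4, 5} is a clique of size 4, and the vertices of any clique must share a bag in every tree decomposition; so some bag has ≥ 4 vertices and tw(G) ≥ 3. Therefore the treewidth is 3.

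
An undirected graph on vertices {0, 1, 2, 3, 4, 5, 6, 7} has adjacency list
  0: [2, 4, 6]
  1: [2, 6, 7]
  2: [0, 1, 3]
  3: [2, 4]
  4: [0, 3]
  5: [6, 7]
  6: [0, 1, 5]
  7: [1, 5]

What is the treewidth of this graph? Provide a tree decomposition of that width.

Treewidth 2.
Bags: B1 = {1, 5, 7}  B2 = {1, 5, 6}  B3 = {1, 2, 6}  B4 = {0, 2, 6}  B5 = {0, 2, 3}  B6 = {0, 3, 4}
Tree: B1–B2, B2–B3, B3–B4, B4–B5, B5–B6

The largest bag has 3 vertices, giving width 2; this decomposition certifies tw(G) ≤ 2. Since 7–5–6–1–7 is a cycle in G, G is not acyclic. Forests are exactly the graphs of treewidth ≤ 1, so tw(G) ≥ 2. Therefore the treewidth is 2.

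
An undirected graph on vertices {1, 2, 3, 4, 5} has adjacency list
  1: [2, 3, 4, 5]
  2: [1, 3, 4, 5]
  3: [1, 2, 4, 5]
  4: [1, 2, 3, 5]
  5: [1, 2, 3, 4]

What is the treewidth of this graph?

A width-4 tree decomposition is:
Bags: B1 = {1, 2, 3, 4, 5}
Tree: (single bag)
With just one bag of size 5, the width is 5 − 1 = 4, so tw(G) ≤ 4. On the other hand G contains the 5-clique {1, 2, 3, 4, 5}. A clique must lie in a single bag of any decomposition, so no decomposition can have width below 4. Combining the bounds, tw(G) = 4.

4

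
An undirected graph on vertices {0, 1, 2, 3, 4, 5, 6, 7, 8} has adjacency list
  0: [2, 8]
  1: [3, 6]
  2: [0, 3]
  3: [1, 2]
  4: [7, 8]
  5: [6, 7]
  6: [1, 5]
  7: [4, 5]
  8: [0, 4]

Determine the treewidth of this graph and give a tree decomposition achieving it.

Every bag has size at most 3, so the width is 3 − 1 = 2 and tw(G) ≤ 2. The edges 6–1–3–2–0–8–4–7–5–6 form a cycle, so G is not a tree and its treewidth is at least 2. The upper and lower bounds meet at 2, so that is the treewidth.

Treewidth 2.
One optimal decomposition is:
Bags: B1 = {1, 3, 6}  B2 = {2, 3, 6}  B3 = {0, 2, 6}  B4 = {0, 6, 8}  B5 = {4, 6, 8}  B6 = {4, 6, 7}  B7 = {5, 6, 7}
Tree: B1–B2, B2–B3, B3–B4, B4–B5, B5–B6, B6–B7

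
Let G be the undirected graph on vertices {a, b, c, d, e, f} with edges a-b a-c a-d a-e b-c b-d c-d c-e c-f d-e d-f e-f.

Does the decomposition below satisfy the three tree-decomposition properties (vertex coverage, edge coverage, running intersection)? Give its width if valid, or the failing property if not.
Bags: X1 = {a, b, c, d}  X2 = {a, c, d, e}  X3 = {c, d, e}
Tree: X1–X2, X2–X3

No — vertex f appears in no bag.

A tree decomposition must satisfy three properties: every vertex lies in some bag; for every edge, both endpoints lie together in some bag; and for every vertex, the bags containing it form a connected subtree. Here vertex f appears in no bag, so the decomposition is invalid.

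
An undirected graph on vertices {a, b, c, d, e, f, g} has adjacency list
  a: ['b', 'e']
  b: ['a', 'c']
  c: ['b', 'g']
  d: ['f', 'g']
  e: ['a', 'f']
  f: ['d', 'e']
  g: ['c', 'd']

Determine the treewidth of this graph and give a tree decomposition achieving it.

Treewidth 2.
One such decomposition:
Bags: B1 = {c, d, g}  B2 = {b, c, d}  B3 = {a, b, d}  B4 = {a, d, e}  B5 = {d, e, f}
Tree: B1–B2, B2–B3, B3–B4, B4–B5

Every bag has size at most 3, so the width is 3 − 1 = 2 and tw(G) ≤ 2. For the lower bound, G contains the cycle d–g–c–b–a–e–f–d, so G is not a forest; only forests have treewidth ≤ 1, hence tw(G) ≥ 2. Combining the bounds, tw(G) = 2.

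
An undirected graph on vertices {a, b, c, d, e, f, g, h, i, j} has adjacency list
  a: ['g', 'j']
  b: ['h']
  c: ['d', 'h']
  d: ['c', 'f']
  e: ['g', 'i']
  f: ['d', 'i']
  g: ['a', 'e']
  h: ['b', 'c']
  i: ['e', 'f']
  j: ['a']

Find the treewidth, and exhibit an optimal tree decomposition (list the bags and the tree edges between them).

Treewidth 1.
One such decomposition:
Bags: B1 = {a, j}  B2 = {a, g}  B3 = {e, g}  B4 = {e, i}  B5 = {f, i}  B6 = {d, f}  B7 = {c, d}  B8 = {c, h}  B9 = {b, h}
Tree: B1–B2, B2–B3, B3–B4, B4–B5, B5–B6, B6–B7, B7–B8, B8–B9

Every bag has size at most 2, so the width is 2 − 1 = 1 and tw(G) ≤ 1. G has an edge, so its treewidth is at least 1. The upper and lower bounds meet at 1, so that is the treewidth.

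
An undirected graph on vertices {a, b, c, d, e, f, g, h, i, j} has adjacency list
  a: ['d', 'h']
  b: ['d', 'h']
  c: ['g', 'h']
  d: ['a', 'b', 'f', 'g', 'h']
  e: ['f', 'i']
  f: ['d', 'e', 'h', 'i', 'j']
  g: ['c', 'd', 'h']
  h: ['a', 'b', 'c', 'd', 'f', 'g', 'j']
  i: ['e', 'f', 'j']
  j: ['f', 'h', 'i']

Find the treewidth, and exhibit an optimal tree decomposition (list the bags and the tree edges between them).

Treewidth 2.
One optimal decomposition is:
Bags: B1 = {d, g, h}  B2 = {d, f, h}  B3 = {f, h, j}  B4 = {f, i, j}  B5 = {b, d, h}  B6 = {e, f, i}  B7 = {c, g, h}  B8 = {a, d, h}
Tree: B1–B2, B2–B3, B3–B4, B1–B5, B4–B6, B1–B7, B1–B8

Every bag has size at most 3, so the width is 3 − 1 = 2 and tw(G) ≤ 2. For the lower bound, the 3 vertices {e, f, i} are pairwise adjacent, and any tree decomposition puts a clique entirely inside one bag — forcing width ≥ 2. Therefore the treewidth is 2.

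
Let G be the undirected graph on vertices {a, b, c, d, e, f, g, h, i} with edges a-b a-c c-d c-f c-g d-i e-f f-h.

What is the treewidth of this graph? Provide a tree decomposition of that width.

Each bag holds 2 vertices, so the decomposition has width 1, which upper-bounds the treewidth. G has an edge, so its treewidth is at least 1. Hence tw(G) = 1 exactly.

Treewidth 1.
One optimal decomposition is:
Bags: B1 = {c, g}  B2 = {a, c}  B3 = {c, d}  B4 = {c, f}  B5 = {f, h}  B6 = {e, f}  B7 = {d, i}  B8 = {a, b}
Tree: B1–B2, B1–B3, B2–B4, B4–B5, B5–B6, B3–B7, B2–B8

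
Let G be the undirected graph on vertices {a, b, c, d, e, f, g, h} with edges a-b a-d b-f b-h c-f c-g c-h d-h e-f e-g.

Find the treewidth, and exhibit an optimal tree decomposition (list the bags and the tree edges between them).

Each bag holds 3 vertices, so the decomposition has width 2, which upper-bounds the treewidth. For the lower bound, G contains the cycle a–d–h–b–a, so G is not a forest; only forests have treewidth ≤ 1, hence tw(G) ≥ 2. Hence tw(G) = 2 exactly.

Treewidth 2.
One optimal decomposition is:
Bags: B1 = {a, b, d}  B2 = {b, d, h}  B3 = {b, f, h}  B4 = {c, f, h}  B5 = {c, e, f}  B6 = {c, e, g}
Tree: B1–B2, B2–B3, B3–B4, B4–B5, B5–B6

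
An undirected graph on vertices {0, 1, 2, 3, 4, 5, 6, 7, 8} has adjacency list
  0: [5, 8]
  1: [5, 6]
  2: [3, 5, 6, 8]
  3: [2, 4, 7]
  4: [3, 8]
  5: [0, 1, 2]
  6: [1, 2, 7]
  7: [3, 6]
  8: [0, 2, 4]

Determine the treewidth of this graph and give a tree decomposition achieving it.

Each bag holds 4 vertices, so the decomposition has width 3, which upper-bounds the treewidth. For the lower bound: the 4 vertex sets {1,6,7}, {5}, {2}, {0,3,4,8} are disjoint, each induces a connected subgraph, and every pair is joined by at least one edge of G. Contracting each set to a single vertex therefore yields K_{4} as a minor, and since treewidth is minor-monotone, tw(G) ≥ tw(K_{4}) = 3. Hence tw(G) = 3 exactly.

Treewidth 3.
Bags: B1 = {1, 5, 6, 7}  B2 = {2, 5, 6, 7}  B3 = {2, 3, 5, 7}  B4 = {0, 2, 3, 5}  B5 = {0, 2, 3, 8}  B6 = {0, 3, 4, 8}
Tree: B1–B2, B2–B3, B3–B4, B4–B5, B5–B6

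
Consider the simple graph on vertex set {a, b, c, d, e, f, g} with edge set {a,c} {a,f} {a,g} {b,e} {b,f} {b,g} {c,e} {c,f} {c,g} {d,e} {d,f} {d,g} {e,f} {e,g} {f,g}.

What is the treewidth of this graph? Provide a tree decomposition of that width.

Every bag has size at most 4, so the width is 4 − 1 = 3 and tw(G) ≤ 3. On the other hand G contains the 4-clique {d, e, f, g}. A clique must lie in a single bag of any decomposition, so no decomposition can have width below 3. Hence tw(G) = 3 exactly.

Treewidth 3.
One optimal decomposition is:
Bags: B1 = {a, c, f, g}  B2 = {c, e, f, g}  B3 = {b, e, f, g}  B4 = {d, e, f, g}
Tree: B1–B2, B2–B3, B2–B4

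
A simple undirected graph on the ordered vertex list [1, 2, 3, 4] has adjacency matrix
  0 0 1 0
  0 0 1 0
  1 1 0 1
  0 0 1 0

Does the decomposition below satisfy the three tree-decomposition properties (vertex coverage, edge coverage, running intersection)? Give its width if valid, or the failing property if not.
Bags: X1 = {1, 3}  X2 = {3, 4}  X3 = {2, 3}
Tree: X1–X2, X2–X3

Checking the three conditions: (i) the bags cover all of {1, 2, 3, 4}; (ii) for each edge, some bag contains both endpoints; (iii) the bags containing any fixed vertex form a subtree. All hold, so the decomposition is valid with width 2 − 1 = 1.

Yes; width 1.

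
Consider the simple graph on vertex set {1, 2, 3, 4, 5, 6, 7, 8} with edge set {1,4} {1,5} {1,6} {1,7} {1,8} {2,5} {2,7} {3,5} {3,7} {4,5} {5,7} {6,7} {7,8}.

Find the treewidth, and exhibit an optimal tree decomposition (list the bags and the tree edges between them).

The largest bag has 3 vertices, giving width 2; this decomposition certifies tw(G) ≤ 2. For the lower bound, the 3 vertices {1, 4, 5} are pairwise adjacent, and any tree decomposition puts a clique entirely inside one bag — forcing width ≥ 2. Hence tw(G) = 2 exactly.

Treewidth 2.
One such decomposition:
Bags: B1 = {2, 5, 7}  B2 = {1, 5, 7}  B3 = {1, 4, 5}  B4 = {3, 5, 7}  B5 = {1, 6, 7}  B6 = {1, 7, 8}
Tree: B1–B2, B2–B3, B2–B4, B2–B5, B5–B6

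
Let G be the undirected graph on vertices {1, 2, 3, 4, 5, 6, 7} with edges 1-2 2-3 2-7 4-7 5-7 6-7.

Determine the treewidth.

A width-1 tree decomposition is:
Bags: B1 = {2, 7}  B2 = {4, 7}  B3 = {5, 7}  B4 = {2, 3}  B5 = {1, 2}  B6 = {6, 7}
Tree: B1–B2, B1–B3, B1–B4, B4–B5, B3–B6
The largest bag has 2 vertices, giving width 1; this decomposition certifies tw(G) ≤ 1. G has an edge, so its treewidth is at least 1. Combining the bounds, tw(G) = 1.

1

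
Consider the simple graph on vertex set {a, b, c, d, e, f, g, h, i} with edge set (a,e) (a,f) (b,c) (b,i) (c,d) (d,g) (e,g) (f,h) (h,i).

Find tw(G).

A width-2 tree decomposition is:
Bags: B1 = {a, f, h}  B2 = {a, h, i}  B3 = {a, b, i}  B4 = {a, b, c}  B5 = {a, c, d}  B6 = {a, d, g}  B7 = {a, e, g}
Tree: B1–B2, B2–B3, B3–B4, B4–B5, B5–B6, B6–B7
Every bag has size at most 3, so the width is 3 − 1 = 2 and tw(G) ≤ 2. For the lower bound, G contains the cycle a–f–h–i–b–c–d–g–e–a, so G is not a forest; only forests have treewidth ≤ 1, hence tw(G) ≥ 2. The upper and lower bounds meet at 2, so that is the treewidth.

2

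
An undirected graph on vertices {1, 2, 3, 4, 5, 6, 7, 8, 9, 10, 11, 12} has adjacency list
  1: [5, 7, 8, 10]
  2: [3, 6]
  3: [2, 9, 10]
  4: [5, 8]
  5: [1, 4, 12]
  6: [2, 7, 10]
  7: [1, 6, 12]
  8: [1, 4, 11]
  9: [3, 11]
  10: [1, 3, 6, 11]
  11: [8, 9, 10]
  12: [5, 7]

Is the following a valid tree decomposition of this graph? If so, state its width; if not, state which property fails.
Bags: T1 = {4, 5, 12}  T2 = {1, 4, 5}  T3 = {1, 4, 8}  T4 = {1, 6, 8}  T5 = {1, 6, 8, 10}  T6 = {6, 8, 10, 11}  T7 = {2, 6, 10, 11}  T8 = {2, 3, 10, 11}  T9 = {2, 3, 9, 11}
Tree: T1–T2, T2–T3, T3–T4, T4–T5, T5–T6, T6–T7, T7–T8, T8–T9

No — vertex 7 appears in no bag.

A tree decomposition must satisfy three properties: every vertex lies in some bag; for every edge, both endpoints lie together in some bag; and for every vertex, the bags containing it form a connected subtree. Here vertex 7 appears in no bag, so the decomposition is invalid.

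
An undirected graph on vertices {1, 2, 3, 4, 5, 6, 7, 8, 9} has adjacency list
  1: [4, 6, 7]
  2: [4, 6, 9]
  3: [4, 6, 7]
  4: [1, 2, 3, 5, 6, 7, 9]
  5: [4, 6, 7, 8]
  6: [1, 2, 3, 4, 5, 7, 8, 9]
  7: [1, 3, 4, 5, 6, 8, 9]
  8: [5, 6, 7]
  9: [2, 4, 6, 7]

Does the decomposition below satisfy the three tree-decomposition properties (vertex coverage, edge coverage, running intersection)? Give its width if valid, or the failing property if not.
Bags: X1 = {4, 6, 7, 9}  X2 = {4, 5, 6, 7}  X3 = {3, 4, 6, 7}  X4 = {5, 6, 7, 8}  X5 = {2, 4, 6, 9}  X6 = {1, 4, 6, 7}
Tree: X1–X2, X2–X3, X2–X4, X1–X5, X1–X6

Yes; width 3.

Every vertex of G appears in some bag (union = {1, 2, 3, 4, 5, 6, 7, 8, 9}); every edge is covered by a bag; and for each vertex v the set of bags containing v is connected in the bag tree. The decomposition is therefore valid. The largest bag has 4 vertices, so the width is 3.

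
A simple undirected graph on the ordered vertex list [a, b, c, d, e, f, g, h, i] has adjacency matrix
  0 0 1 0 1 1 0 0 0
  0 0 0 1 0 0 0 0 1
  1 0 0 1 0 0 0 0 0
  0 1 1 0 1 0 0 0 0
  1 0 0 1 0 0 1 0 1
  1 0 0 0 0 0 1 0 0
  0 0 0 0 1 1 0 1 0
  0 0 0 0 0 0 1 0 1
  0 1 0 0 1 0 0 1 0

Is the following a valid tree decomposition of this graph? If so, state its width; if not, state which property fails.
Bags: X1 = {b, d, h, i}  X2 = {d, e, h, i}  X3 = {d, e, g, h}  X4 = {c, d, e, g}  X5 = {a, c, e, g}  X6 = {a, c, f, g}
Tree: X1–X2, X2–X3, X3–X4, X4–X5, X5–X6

Yes; width 3.

Checking the three conditions: (i) the bags cover all of {a, b, c, d, e, f, g, h, i}; (ii) for each edge, some bag contains both endpoints; (iii) the bags containing any fixed vertex form a subtree. All hold, so the decomposition is valid with width 4 − 1 = 3.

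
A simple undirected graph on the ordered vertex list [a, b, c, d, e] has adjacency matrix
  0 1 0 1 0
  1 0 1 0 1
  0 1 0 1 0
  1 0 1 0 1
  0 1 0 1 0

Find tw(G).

2

A width-2 tree decomposition is:
Bags: B1 = {a, b, d}  B2 = {b, c, d}  B3 = {b, d, e}
Tree: B1–B2, B2–B3
Every bag has size at most 3, so the width is 3 − 1 = 2 and tw(G) ≤ 2. For the lower bound, G contains the cycle d–a–b–c–d, so G is not a forest; only forests have treewidth ≤ 1, hence tw(G) ≥ 2. Hence tw(G) = 2 exactly.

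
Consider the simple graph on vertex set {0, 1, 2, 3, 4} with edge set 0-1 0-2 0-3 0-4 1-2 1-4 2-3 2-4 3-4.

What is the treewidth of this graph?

3

A width-3 tree decomposition is:
Bags: B1 = {0, 2, 3, 4}  B2 = {0, 1, 2, 4}
Tree: B1–B2
The largest bag has 4 vertices, giving width 3; this decomposition certifies tw(G) ≤ 3. On the other hand G contains the 4-clique {0, 1, 2, 4}. A clique must lie in a single bag of any decomposition, so no decomposition can have width below 3. Therefore the treewidth is 3.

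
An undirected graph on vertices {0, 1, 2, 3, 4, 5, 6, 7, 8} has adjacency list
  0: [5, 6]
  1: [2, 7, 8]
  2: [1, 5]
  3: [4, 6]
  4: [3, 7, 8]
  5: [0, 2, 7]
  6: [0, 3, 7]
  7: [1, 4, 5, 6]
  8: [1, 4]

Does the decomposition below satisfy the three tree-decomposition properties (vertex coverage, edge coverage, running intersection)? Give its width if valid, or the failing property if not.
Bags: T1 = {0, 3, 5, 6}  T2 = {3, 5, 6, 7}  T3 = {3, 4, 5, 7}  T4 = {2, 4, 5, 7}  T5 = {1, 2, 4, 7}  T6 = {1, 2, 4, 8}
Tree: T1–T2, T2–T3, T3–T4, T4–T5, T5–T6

Checking the three conditions: (i) the bags cover all of {0, 1, 2, 3, 4, 5, 6, 7, 8}; (ii) for each edge, some bag contains both endpoints; (iii) the bags containing any fixed vertex form a subtree. All hold, so the decomposition is valid with width 4 − 1 = 3.

Yes; width 3.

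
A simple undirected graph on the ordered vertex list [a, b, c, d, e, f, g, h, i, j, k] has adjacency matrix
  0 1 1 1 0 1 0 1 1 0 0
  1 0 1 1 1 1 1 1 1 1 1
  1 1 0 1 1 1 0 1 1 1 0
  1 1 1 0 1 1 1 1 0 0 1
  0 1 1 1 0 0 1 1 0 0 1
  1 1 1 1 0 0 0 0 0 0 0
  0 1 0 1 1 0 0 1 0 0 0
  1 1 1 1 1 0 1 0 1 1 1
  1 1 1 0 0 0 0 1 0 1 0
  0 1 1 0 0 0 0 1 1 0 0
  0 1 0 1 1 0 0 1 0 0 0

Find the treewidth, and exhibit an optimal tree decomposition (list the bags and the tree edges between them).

Each bag holds 5 vertices, so the decomposition has width 4, which upper-bounds the treewidth. For the lower bound, the 5 vertices {b, d, e, g, h} are pairwise adjacent, and any tree decomposition puts a clique entirely inside one bag — forcing width ≥ 4. Hence tw(G) = 4 exactly.

Treewidth 4.
Bags: B1 = {b, c, d, e, h}  B2 = {a, b, c, d, h}  B3 = {b, d, e, h, k}  B4 = {a, b, c, d, f}  B5 = {b, d, e, g, h}  B6 = {a, b, c, h, i}  B7 = {b, c, h, i, j}
Tree: B1–B2, B1–B3, B2–B4, B3–B5, B2–B6, B6–B7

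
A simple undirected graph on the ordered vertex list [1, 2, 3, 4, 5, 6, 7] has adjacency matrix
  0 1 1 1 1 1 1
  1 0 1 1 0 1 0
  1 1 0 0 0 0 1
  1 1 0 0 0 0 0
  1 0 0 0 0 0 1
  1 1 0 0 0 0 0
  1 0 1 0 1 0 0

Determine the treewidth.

2

A width-2 tree decomposition is:
Bags: B1 = {1, 3, 7}  B2 = {1, 2, 3}  B3 = {1, 5, 7}  B4 = {1, 2, 6}  B5 = {1, 2, 4}
Tree: B1–B2, B1–B3, B2–B4, B2–B5
The largest bag has 3 vertices, giving width 2; this decomposition certifies tw(G) ≤ 2. Conversely, {1, 2, 3} is a clique of size 3, and the vertices of any clique must share a bag in every tree decomposition; so some bag has ≥ 3 vertices and tw(G) ≥ 2. The upper and lower bounds meet at 2, so that is the treewidth.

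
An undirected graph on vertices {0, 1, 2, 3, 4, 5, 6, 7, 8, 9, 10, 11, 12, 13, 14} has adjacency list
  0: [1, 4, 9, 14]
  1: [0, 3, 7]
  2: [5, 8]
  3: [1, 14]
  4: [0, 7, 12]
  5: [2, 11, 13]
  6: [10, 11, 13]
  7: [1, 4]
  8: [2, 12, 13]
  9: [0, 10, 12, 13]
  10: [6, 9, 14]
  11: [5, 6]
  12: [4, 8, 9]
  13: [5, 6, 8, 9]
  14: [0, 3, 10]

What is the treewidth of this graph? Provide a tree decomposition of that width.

Treewidth 3.
One optimal decomposition is:
Bags: B1 = {2, 5, 6, 11}  B2 = {2, 5, 6, 13}  B3 = {2, 6, 8, 13}  B4 = {6, 8, 10, 13}  B5 = {8, 9, 10, 13}  B6 = {8, 9, 10, 12}  B7 = {9, 10, 12, 14}  B8 = {0, 9, 12, 14}  B9 = {0, 4, 12, 14}  B10 = {0, 3, 4, 14}  B11 = {0, 1, 3, 4}  B12 = {1, 3, 4, 7}
Tree: B1–B2, B2–B3, B3–B4, B4–B5, B5–B6, B6–B7, B7–B8, B8–B9, B9–B10, B10–B11, B11–B12

Every bag has size at most 4, so the width is 4 − 1 = 3 and tw(G) ≤ 3. For the lower bound: the 4 vertex sets {2,5,11}, {6}, {13}, {8,9,10,12} are disjoint, each induces a connected subgraph, and every pair is joined by at least one edge of G. Contracting each set to a single vertex therefore yields K_{4} as a minor, and since treewidth is minor-monotone, tw(G) ≥ tw(K_{4}) = 3. Hence tw(G) = 3 exactly.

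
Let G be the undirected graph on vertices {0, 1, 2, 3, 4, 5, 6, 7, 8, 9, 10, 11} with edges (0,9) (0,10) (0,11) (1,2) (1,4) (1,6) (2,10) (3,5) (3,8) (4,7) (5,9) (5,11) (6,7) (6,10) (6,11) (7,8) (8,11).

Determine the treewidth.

3

A width-3 tree decomposition is:
Bags: B1 = {1, 2, 4, 10}  B2 = {1, 4, 6, 10}  B3 = {4, 6, 7, 10}  B4 = {0, 6, 7, 10}  B5 = {0, 6, 7, 11}  B6 = {0, 7, 8, 11}  B7 = {0, 8, 9, 11}  B8 = {5, 8, 9, 11}  B9 = {3, 5, 8, 9}
Tree: B1–B2, B2–B3, B3–B4, B4–B5, B5–B6, B6–B7, B7–B8, B8–B9
The largest bag has 4 vertices, giving width 3; this decomposition certifies tw(G) ≤ 3. For the lower bound: the 4 vertex sets {1,2,4}, {10}, {6}, {0,7,8,11} are disjoint, each induces a connected subgraph, and every pair is joined by at least one edge of G. Contracting each set to a single vertex therefore yields K_{4} as a minor, and since treewidth is minor-monotone, tw(G) ≥ tw(K_{4}) = 3. Therefore the treewidth is 3.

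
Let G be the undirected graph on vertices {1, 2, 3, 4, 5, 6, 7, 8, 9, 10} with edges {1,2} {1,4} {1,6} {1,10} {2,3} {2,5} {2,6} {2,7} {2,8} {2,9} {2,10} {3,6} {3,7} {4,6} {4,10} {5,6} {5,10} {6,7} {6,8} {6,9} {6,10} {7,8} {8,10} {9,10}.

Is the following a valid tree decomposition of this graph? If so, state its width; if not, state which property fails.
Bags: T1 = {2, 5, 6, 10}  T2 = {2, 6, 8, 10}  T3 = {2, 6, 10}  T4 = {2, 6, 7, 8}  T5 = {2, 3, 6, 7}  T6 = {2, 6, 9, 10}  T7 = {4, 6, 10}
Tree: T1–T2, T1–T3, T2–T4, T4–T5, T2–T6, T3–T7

No — vertex 1 appears in no bag.

A tree decomposition must satisfy three properties: every vertex lies in some bag; for every edge, both endpoints lie together in some bag; and for every vertex, the bags containing it form a connected subtree. Here vertex 1 appears in no bag, so the decomposition is invalid.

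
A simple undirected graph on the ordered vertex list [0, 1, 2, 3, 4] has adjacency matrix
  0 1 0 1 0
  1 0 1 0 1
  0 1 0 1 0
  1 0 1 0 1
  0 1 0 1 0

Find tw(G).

2

A width-2 tree decomposition is:
Bags: B1 = {0, 1, 3}  B2 = {1, 3, 4}  B3 = {1, 2, 3}
Tree: B1–B2, B2–B3
Every bag has size at most 3, so the width is 3 − 1 = 2 and tw(G) ≤ 2. The edges 0–3–4–1–0 form a cycle, so G is not a tree and its treewidth is at least 2. Hence tw(G) = 2 exactly.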